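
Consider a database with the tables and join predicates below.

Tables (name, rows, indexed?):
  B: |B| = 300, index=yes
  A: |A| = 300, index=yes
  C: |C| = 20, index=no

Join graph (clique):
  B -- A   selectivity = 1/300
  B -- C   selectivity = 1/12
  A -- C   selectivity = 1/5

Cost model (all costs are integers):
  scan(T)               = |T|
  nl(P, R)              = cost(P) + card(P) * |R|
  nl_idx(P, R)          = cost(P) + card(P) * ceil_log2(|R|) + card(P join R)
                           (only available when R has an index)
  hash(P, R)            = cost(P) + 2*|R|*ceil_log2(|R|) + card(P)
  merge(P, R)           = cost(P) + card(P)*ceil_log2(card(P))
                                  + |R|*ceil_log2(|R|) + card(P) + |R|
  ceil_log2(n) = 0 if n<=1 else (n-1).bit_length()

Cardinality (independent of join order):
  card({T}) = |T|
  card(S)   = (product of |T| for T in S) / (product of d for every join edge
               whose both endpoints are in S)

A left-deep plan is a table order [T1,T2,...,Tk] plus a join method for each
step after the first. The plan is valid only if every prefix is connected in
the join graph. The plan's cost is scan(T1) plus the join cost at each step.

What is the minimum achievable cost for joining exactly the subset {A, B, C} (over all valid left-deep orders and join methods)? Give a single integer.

3800

Selinger DP over subsets of {A,B,C}:
  {B}: scan cost=300, card=300
  {A}: scan cost=300, card=300
  {C}: scan cost=20, card=20
  {AB}: card=300; try (B,nl_idx)→3300, (A,nl_idx)→3300, (B,hash)→6000, (A,hash)→6000, (B,merge)→6300, (A,merge)→6300 …(+2); best=3300 via (B,nl_idx)
  {BC}: card=500; try (B,nl_idx)→700, (C,hash)→800, (B,merge)→3140, (C,merge)→3420, (B,hash)→5440, (B,nl)→6020 …(+1); best=700 via (B,nl_idx)
  {AC}: card=1200; try (C,hash)→800, (A,nl_idx)→1400, (A,merge)→3140, (C,merge)→3420, (A,hash)→5440, (A,nl)→6020 …(+1); best=800 via (C,hash)
  {ABC}: card=100; try (C,hash)→3800, (A,nl_idx)→5300, (C,merge)→6420, (A,hash)→6600, (B,hash)→7400, (A,merge)→8700 …(+5); best=3800 via (C,hash)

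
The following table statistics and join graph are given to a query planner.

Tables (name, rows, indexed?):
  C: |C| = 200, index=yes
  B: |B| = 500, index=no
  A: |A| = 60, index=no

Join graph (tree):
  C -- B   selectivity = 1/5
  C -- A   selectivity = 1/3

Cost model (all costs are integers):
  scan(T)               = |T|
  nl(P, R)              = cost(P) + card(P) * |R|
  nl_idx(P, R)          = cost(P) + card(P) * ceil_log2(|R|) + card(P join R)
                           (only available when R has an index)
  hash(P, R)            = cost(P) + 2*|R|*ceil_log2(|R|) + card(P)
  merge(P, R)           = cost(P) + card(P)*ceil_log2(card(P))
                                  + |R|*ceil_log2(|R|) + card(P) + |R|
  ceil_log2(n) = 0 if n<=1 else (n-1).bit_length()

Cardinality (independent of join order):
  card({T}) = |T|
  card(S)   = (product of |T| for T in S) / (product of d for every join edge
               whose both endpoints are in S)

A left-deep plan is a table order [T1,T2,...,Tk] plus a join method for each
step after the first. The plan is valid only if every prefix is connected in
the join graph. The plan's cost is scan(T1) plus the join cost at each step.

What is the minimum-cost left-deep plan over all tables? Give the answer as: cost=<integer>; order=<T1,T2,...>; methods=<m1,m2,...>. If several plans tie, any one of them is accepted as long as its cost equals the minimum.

Selinger DP (subsets sized 1..n):
  {C}: scan cost=200, card=200
  {B}: scan cost=500, card=500
  {A}: scan cost=60, card=60
  {BC}: card=20000; try (C,hash)→4200, (B,merge)→7000, (C,merge)→7300, (B,hash)→9400, (C,nl_idx)→24500, (B,nl)→100200 …(+1); best=4200 via (C,hash)
  {AC}: card=4000; try (A,hash)→1120, (C,merge)→2280, (A,merge)→2420, (C,hash)→3320, (C,nl_idx)→4540, (C,nl)→12060 …(+1); best=1120 via (A,hash)
  {ABC}: card=400000; try (B,hash)→14120, (A,hash)→24920, (B,merge)→58120, (A,merge)→324620, (A,nl)→1204200, (B,nl)→2001120; best=14120 via (B,hash)

cost=14120; order=C,A,B; methods=hash,hash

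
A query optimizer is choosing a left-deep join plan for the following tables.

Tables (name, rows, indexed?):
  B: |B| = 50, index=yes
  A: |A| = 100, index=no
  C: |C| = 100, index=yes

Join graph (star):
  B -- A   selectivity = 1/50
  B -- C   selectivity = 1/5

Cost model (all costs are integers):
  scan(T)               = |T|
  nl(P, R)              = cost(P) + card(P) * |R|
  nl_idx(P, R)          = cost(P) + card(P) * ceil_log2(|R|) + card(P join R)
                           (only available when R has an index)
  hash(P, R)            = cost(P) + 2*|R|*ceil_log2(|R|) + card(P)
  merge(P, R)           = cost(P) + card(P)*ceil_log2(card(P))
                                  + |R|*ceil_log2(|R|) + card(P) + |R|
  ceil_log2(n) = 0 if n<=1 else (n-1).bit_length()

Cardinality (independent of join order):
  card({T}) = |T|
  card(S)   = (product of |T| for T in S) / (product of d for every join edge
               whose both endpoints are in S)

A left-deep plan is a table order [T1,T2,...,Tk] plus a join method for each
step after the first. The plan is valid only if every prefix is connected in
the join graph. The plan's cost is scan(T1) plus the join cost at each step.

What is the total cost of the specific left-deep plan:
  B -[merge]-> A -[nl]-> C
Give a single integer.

11200

step 1: scan B: cost=50, card=50
step 2: join A via merge
    card(P join A) = 50*100/(50) = 100
    cost = 50 + 50*6 + 100*7 + 50 + 100 = 1200
step 3: join C via nl
    card(P join C) = 100*100/(5) = 2000
    cost = 1200 + 100*100 = 11200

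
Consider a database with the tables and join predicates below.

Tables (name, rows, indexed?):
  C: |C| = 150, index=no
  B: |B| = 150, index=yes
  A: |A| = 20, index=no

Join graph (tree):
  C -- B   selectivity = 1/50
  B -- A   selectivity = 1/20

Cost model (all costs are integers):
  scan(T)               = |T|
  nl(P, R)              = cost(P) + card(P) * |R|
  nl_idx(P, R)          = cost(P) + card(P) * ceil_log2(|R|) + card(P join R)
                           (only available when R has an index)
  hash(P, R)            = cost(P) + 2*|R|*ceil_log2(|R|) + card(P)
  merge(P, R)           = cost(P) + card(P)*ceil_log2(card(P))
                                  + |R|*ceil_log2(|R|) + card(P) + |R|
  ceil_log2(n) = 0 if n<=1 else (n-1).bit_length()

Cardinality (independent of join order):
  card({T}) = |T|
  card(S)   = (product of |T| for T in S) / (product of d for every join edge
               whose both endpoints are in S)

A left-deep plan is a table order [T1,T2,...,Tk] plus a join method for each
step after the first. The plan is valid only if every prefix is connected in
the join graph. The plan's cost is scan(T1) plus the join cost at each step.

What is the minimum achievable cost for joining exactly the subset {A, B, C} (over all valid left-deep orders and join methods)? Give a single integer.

Selinger DP over subsets of {A,B,C}:
  {C}: scan cost=150, card=150
  {B}: scan cost=150, card=150
  {A}: scan cost=20, card=20
  {BC}: card=450; try (B,nl_idx)→1800, (C,hash)→2700, (B,hash)→2700, (C,merge)→2850, (B,merge)→2850, (C,nl)→22650 …(+1); best=1800 via (B,nl_idx)
  {AB}: card=150; try (B,nl_idx)→330, (A,hash)→500, (B,merge)→1490, (A,merge)→1620, (B,hash)→2440, (B,nl)→3020 …(+1); best=330 via (B,nl_idx)
  {ABC}: card=450; try (A,hash)→2450, (C,hash)→2880, (C,merge)→3030, (A,merge)→6420, (A,nl)→10800, (C,nl)→22830; best=2450 via (A,hash)

2450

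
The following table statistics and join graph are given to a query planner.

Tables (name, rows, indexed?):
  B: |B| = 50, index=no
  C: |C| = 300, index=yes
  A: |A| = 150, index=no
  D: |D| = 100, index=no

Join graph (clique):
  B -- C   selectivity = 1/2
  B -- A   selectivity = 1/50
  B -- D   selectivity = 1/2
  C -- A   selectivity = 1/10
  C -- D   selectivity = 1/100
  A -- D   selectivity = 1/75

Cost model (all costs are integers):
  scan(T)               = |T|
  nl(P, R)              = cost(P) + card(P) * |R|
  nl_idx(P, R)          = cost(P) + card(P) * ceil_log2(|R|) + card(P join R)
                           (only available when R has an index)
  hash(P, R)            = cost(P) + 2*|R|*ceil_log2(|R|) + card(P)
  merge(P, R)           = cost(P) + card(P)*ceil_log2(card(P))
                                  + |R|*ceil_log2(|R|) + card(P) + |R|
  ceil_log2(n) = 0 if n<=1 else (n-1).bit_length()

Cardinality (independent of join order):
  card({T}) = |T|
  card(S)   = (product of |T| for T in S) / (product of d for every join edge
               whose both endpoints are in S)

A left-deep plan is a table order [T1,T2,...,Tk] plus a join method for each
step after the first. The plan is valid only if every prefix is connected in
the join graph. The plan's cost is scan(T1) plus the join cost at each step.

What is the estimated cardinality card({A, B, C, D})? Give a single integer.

Tables in S: A(150), B(50), C(300), D(100)
Edges inside S: B-C(d=2), B-A(d=50), B-D(d=2), C-A(d=10), C-D(d=100), A-D(d=75)
numerator = 150 * 50 * 300 * 100 = 225000000
denominator = 2 * 50 * 2 * 10 * 100 * 75 = 15000000
card(S) = 225000000 / 15000000 = 15

15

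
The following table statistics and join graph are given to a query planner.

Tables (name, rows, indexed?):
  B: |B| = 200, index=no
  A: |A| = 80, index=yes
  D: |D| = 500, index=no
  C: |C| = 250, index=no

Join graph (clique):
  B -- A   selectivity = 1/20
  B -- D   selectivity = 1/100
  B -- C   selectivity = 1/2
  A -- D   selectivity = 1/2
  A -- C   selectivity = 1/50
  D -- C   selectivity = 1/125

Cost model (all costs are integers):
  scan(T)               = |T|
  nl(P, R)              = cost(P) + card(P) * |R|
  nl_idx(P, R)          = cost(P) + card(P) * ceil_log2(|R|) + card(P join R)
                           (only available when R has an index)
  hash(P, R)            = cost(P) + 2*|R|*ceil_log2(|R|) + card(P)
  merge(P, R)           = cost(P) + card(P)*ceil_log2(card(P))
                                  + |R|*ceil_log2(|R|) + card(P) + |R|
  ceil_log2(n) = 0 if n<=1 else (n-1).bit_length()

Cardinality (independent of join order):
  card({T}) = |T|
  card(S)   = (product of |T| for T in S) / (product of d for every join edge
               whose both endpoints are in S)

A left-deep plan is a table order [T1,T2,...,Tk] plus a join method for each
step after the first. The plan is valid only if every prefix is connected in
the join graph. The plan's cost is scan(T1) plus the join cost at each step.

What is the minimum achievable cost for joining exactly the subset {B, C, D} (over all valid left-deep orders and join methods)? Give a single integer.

Selinger DP over subsets of {B,C,D}:
  {B}: scan cost=200, card=200
  {D}: scan cost=500, card=500
  {C}: scan cost=250, card=250
  {BD}: card=1000; try (B,hash)→4200, (D,merge)→7000, (B,merge)→7300, (D,hash)→9400, (D,nl)→100200, (B,nl)→100500; best=4200 via (B,hash)
  {BC}: card=25000; try (B,hash)→3700, (C,merge)→4250, (B,merge)→4300, (C,hash)→4400, (C,nl)→50200, (B,nl)→50250; best=3700 via (B,hash)
  {CD}: card=1000; try (C,hash)→5000, (D,merge)→7500, (C,merge)→7750, (D,hash)→9500, (D,nl)→125250, (C,nl)→125500; best=5000 via (C,hash)
  {BCD}: card=1000; try (C,hash)→9200, (B,hash)→9200, (C,merge)→17450, (B,merge)→17800, (D,hash)→37700, (B,nl)→205000 …(+3); best=9200 via (C,hash)

9200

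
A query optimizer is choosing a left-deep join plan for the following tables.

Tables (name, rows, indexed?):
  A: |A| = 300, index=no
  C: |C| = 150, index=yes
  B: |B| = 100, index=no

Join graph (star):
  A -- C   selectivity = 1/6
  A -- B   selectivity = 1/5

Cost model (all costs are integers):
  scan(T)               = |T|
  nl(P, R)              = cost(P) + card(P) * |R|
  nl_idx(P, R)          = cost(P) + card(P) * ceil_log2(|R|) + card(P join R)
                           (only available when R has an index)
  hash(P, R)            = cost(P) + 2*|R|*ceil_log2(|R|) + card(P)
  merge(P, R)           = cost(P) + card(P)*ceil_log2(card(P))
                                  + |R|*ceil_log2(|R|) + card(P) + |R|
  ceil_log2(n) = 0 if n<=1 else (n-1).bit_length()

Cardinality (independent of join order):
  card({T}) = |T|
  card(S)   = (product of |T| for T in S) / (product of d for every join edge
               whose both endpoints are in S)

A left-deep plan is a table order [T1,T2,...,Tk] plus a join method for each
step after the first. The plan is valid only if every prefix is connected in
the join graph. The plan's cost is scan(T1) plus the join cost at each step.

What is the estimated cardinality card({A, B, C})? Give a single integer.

150000

Tables in S: A(300), B(100), C(150)
Edges inside S: A-C(d=6), A-B(d=5)
numerator = 300 * 100 * 150 = 4500000
denominator = 6 * 5 = 30
card(S) = 4500000 / 30 = 150000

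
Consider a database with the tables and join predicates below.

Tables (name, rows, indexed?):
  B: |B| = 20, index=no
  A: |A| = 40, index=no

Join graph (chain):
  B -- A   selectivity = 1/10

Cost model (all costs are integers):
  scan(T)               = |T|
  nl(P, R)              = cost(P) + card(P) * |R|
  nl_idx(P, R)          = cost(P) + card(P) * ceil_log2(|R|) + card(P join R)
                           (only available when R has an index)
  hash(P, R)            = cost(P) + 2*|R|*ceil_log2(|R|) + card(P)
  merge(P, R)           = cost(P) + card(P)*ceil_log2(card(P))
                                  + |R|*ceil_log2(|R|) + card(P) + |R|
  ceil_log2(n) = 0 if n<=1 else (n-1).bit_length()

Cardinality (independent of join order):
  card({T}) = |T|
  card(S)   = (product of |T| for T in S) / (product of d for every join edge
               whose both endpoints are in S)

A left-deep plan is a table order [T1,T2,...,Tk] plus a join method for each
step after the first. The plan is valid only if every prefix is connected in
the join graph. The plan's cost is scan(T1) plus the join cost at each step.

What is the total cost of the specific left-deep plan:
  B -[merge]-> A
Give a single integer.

420

step 1: scan B: cost=20, card=20
step 2: join A via merge
    card(P join A) = 20*40/(10) = 80
    cost = 20 + 20*5 + 40*6 + 20 + 40 = 420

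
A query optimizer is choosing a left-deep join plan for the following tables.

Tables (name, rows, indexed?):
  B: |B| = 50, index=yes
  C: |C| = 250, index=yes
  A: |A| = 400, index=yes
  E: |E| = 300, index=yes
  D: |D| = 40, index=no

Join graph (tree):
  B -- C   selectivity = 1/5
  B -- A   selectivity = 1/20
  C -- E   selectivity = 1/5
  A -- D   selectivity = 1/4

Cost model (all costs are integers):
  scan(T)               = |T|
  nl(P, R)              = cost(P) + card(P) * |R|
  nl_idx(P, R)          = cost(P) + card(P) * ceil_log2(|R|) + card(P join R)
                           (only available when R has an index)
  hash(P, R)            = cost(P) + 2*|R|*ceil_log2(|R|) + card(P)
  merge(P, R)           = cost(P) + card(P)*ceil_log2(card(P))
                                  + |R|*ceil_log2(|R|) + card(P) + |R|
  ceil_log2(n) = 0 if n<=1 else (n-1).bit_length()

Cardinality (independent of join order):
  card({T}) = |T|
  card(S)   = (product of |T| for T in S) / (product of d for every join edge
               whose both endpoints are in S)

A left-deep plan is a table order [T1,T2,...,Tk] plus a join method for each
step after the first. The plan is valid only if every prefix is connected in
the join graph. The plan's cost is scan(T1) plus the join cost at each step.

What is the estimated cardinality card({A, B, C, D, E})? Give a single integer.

30000000

Tables in S: A(400), B(50), C(250), D(40), E(300)
Edges inside S: B-C(d=5), B-A(d=20), C-E(d=5), A-D(d=4)
numerator = 400 * 50 * 250 * 40 * 300 = 60000000000
denominator = 5 * 20 * 5 * 4 = 2000
card(S) = 60000000000 / 2000 = 30000000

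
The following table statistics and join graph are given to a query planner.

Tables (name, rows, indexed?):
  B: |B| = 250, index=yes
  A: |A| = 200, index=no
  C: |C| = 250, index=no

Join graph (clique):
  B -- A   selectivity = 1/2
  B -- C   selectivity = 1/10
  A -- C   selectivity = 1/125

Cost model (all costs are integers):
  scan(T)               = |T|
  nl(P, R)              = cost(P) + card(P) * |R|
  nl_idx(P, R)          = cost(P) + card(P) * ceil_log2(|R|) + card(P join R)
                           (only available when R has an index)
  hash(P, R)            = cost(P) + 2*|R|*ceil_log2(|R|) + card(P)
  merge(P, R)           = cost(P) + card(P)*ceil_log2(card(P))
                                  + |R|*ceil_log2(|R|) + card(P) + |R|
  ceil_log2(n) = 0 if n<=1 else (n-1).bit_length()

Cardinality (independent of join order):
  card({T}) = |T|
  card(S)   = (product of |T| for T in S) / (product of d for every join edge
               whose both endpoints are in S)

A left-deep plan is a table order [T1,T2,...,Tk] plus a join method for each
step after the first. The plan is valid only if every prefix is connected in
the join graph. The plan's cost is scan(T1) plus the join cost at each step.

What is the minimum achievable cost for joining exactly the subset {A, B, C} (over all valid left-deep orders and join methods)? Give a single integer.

Selinger DP over subsets of {A,B,C}:
  {B}: scan cost=250, card=250
  {A}: scan cost=200, card=200
  {C}: scan cost=250, card=250
  {AB}: card=25000; try (A,hash)→3700, (B,merge)→4250, (A,merge)→4300, (B,hash)→4400, (B,nl_idx)→26800, (B,nl)→50200 …(+1); best=3700 via (A,hash)
  {BC}: card=6250; try (C,hash)→4500, (B,hash)→4500, (C,merge)→4750, (B,merge)→4750, (B,nl_idx)→8500, (C,nl)→62750 …(+1); best=4500 via (C,hash)
  {AC}: card=400; try (A,hash)→3700, (C,merge)→4250, (A,merge)→4300, (C,hash)→4400, (C,nl)→50200, (A,nl)→50250; best=3700 via (A,hash)
  {ABC}: card=5000; try (B,hash)→8100, (B,merge)→9950, (B,nl_idx)→11900, (A,hash)→13950, (C,hash)→32700, (A,merge)→93800 …(+4); best=8100 via (B,hash)

8100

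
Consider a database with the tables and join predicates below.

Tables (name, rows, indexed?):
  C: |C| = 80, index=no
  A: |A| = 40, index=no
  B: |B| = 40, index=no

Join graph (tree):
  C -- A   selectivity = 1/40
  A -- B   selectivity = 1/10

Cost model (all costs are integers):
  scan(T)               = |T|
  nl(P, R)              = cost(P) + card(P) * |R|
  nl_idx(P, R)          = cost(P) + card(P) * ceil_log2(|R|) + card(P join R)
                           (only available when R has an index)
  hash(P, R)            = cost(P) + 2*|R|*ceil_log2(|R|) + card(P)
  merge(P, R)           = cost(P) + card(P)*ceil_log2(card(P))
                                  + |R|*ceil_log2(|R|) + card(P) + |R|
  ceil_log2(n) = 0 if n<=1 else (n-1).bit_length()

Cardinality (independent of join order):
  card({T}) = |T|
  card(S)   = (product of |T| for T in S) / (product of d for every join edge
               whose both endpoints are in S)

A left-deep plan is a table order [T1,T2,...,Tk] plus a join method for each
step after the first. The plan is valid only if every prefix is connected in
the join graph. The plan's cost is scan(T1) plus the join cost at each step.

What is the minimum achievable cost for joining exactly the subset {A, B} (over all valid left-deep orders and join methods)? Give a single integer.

Selinger DP over subsets of {A,B}:
  {A}: scan cost=40, card=40
  {B}: scan cost=40, card=40
  {AB}: card=160; try (B,hash)→560, (A,hash)→560, (B,merge)→600, (A,merge)→600, (B,nl)→1640, (A,nl)→1640; best=560 via (B,hash)

560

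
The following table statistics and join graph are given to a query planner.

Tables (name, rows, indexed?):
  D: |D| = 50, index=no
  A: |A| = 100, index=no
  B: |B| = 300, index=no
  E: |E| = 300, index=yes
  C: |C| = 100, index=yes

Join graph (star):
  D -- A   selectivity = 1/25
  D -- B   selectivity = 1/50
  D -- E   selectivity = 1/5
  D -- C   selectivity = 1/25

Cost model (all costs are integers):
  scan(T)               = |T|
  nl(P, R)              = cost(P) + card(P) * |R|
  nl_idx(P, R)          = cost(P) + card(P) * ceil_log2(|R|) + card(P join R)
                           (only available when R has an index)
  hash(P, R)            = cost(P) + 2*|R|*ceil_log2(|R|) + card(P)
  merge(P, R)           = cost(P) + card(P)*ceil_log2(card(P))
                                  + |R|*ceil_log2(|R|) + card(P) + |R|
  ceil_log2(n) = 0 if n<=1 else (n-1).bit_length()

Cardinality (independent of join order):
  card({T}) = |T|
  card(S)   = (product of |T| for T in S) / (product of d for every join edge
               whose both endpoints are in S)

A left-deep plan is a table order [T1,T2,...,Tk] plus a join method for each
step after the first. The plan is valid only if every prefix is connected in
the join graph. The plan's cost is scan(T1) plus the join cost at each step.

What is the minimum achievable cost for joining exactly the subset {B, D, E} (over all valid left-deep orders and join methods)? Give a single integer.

Selinger DP over subsets of {B,D,E}:
  {D}: scan cost=50, card=50
  {B}: scan cost=300, card=300
  {E}: scan cost=300, card=300
  {BD}: card=300; try (D,hash)→1200, (B,merge)→3400, (D,merge)→3650, (B,hash)→5500, (B,nl)→15050, (D,nl)→15300; best=1200 via (D,hash)
  {DE}: card=3000; try (D,hash)→1200, (E,merge)→3400, (E,nl_idx)→3500, (D,merge)→3650, (E,hash)→5500, (E,nl)→15050 …(+1); best=1200 via (D,hash)
  {BDE}: card=18000; try (E,hash)→6900, (E,merge)→7200, (B,hash)→9600, (E,nl_idx)→21900, (B,merge)→43200, (E,nl)→91200 …(+1); best=6900 via (E,hash)

6900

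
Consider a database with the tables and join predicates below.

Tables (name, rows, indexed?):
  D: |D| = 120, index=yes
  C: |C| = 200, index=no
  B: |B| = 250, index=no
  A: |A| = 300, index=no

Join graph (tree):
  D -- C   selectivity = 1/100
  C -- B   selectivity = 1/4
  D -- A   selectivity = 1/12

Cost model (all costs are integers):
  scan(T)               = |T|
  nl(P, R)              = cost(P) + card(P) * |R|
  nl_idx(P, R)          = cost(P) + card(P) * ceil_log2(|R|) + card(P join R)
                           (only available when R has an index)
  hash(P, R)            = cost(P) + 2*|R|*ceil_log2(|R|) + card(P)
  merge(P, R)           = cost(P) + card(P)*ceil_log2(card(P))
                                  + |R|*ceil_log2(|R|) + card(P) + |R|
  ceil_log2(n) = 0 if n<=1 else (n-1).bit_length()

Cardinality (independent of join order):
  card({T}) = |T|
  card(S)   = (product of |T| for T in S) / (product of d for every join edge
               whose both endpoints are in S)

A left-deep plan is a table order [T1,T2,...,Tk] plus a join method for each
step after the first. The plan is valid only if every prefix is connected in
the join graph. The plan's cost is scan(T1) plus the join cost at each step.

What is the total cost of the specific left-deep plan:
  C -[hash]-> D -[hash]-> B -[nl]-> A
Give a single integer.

step 1: scan C: cost=200, card=200
step 2: join D via hash
    card(P join D) = 200*120/(100) = 240
    cost = 200 + 2*120*7 + 200 = 2080
step 3: join B via hash
    card(P join B) = 240*250/(4) = 15000
    cost = 2080 + 2*250*8 + 240 = 6320
step 4: join A via nl
    card(P join A) = 15000*300/(12) = 375000
    cost = 6320 + 15000*300 = 4506320

4506320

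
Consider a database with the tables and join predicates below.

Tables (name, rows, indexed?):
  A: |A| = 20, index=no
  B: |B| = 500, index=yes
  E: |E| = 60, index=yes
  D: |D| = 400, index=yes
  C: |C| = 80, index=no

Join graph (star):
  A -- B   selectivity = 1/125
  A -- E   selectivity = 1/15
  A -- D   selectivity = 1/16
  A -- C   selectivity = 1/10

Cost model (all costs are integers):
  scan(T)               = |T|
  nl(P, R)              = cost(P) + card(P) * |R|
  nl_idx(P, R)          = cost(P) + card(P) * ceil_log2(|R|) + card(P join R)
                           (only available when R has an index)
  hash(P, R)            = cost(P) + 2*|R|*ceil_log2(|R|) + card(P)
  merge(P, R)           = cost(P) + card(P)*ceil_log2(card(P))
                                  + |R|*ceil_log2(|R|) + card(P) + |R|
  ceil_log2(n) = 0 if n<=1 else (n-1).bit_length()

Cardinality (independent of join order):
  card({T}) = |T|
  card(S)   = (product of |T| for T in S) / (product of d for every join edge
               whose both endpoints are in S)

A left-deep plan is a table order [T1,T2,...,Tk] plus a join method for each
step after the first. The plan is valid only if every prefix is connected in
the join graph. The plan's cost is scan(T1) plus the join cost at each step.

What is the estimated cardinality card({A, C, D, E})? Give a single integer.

16000

Tables in S: A(20), C(80), D(400), E(60)
Edges inside S: A-E(d=15), A-D(d=16), A-C(d=10)
numerator = 20 * 80 * 400 * 60 = 38400000
denominator = 15 * 16 * 10 = 2400
card(S) = 38400000 / 2400 = 16000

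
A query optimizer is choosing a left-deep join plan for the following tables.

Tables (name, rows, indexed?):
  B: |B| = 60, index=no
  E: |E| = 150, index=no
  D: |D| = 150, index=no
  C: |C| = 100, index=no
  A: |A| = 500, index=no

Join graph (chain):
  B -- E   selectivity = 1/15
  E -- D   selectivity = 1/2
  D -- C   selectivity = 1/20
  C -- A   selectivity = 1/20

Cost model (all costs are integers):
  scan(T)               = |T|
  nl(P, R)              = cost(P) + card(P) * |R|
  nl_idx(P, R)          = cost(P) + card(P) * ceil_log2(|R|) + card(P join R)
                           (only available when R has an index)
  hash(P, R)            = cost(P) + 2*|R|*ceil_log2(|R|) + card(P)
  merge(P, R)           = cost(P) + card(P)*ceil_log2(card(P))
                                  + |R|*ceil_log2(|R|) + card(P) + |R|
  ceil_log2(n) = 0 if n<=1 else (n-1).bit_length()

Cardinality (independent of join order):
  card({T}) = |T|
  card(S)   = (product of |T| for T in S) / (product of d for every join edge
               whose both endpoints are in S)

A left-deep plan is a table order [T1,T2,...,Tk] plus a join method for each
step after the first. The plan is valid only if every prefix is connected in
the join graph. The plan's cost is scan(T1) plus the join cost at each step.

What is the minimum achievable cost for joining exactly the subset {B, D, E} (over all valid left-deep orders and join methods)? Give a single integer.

4020

Selinger DP over subsets of {B,D,E}:
  {B}: scan cost=60, card=60
  {E}: scan cost=150, card=150
  {D}: scan cost=150, card=150
  {BE}: card=600; try (B,hash)→1020, (E,merge)→1830, (B,merge)→1920, (E,hash)→2520, (E,nl)→9060, (B,nl)→9150; best=1020 via (B,hash)
  {DE}: card=11250; try (E,hash)→2700, (D,hash)→2700, (E,merge)→2850, (D,merge)→2850, (E,nl)→22650, (D,nl)→22650; best=2700 via (E,hash)
  {BDE}: card=45000; try (D,hash)→4020, (D,merge)→8970, (B,hash)→14670, (D,nl)→91020, (B,merge)→171870, (B,nl)→677700; best=4020 via (D,hash)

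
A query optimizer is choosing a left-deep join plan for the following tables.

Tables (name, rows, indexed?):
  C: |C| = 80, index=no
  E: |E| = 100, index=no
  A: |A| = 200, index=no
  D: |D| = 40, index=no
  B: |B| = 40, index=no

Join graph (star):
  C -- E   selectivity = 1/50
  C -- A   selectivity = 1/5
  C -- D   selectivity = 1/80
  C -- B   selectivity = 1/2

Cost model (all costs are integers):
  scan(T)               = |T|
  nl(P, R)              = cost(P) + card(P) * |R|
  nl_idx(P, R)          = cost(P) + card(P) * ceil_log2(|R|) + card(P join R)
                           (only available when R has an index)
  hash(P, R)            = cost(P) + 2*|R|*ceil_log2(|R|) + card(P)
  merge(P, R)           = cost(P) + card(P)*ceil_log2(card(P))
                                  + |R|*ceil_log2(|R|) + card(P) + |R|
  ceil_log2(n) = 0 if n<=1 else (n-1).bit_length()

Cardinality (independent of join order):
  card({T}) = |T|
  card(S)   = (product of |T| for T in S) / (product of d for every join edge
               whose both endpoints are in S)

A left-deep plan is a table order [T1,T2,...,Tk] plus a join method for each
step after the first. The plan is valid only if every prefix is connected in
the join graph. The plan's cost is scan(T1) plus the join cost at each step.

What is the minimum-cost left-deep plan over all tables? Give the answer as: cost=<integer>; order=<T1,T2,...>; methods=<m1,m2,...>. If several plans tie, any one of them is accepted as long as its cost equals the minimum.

cost=7080; order=C,D,E,B,A; methods=hash,merge,hash,hash

Selinger DP (subsets sized 1..n):
  {C}: scan cost=80, card=80
  {E}: scan cost=100, card=100
  {A}: scan cost=200, card=200
  {D}: scan cost=40, card=40
  {B}: scan cost=40, card=40
  {CE}: card=160; try (C,hash)→1320, (E,merge)→1520, (C,merge)→1540, (E,hash)→1560, (E,nl)→8080, (C,nl)→8100; best=1320 via (C,hash)
  {AC}: card=3200; try (C,hash)→1520, (A,merge)→2520, (C,merge)→2640, (A,hash)→3360, (A,nl)→16080, (C,nl)→16200; best=1520 via (C,hash)
  {CD}: card=40; try (D,hash)→640, (C,merge)→960, (D,merge)→1000, (C,hash)→1200, (C,nl)→3240, (D,nl)→3280; best=640 via (D,hash)
  {BC}: card=1600; try (B,hash)→640, (C,merge)→960, (B,merge)→1000, (C,hash)→1200, (C,nl)→3240, (B,nl)→3280; best=640 via (B,hash)
  {ACE}: card=6400; try (A,merge)→4560, (A,hash)→4680, (E,hash)→6120, (A,nl)→33320, (E,merge)→43920, (E,nl)→321520; best=4560 via (A,merge)
  {CDE}: card=80; try (E,merge)→1720, (D,hash)→1960, (E,hash)→2080, (D,merge)→3040, (E,nl)→4640, (D,nl)→7720; best=1720 via (E,merge)
  {BCE}: card=3200; try (B,hash)→1960, (B,merge)→3040, (E,hash)→3640, (B,nl)→7720, (E,merge)→20640, (E,nl)→160640; best=1960 via (B,hash)
  {ACD}: card=1600; try (A,merge)→2720, (A,hash)→3880, (D,hash)→5200, (A,nl)→8640, (D,merge)→43400, (D,nl)→129520; best=2720 via (A,merge)
  {ABC}: card=64000; try (B,hash)→5200, (A,hash)→5440, (A,merge)→21640, (B,merge)→43400, (B,nl)→129520, (A,nl)→320640; best=5200 via (B,hash)
  {BCD}: card=800; try (B,hash)→1160, (B,merge)→1200, (B,nl)→2240, (D,hash)→2720, (D,merge)→20120, (D,nl)→64640; best=1160 via (B,hash)
  {ACDE}: card=3200; try (A,merge)→4160, (A,hash)→5000, (E,hash)→5720, (D,hash)→11440, (A,nl)→17720, (E,merge)→22720 …(+3); best=4160 via (A,merge)
  {ABCE}: card=128000; try (A,hash)→8360, (B,hash)→11440, (A,merge)→45360, (E,hash)→70600, (B,merge)→94440, (B,nl)→260560 …(+3); best=8360 via (A,hash)
  {BCDE}: card=1600; try (B,hash)→2280, (B,merge)→2640, (E,hash)→3360, (B,nl)→4920, (D,hash)→5640, (E,merge)→10760 …(+3); best=2280 via (B,hash)
  {ABCD}: card=32000; try (B,hash)→4800, (A,hash)→5160, (A,merge)→11760, (B,merge)→22200, (B,nl)→66720, (D,hash)→69680 …(+3); best=4800 via (B,hash)
  {ABCDE}: card=64000; try (A,hash)→7080, (B,hash)→7840, (A,merge)→23280, (E,hash)→38200, (B,merge)→46040, (B,nl)→132160 …(+6); best=7080 via (A,hash)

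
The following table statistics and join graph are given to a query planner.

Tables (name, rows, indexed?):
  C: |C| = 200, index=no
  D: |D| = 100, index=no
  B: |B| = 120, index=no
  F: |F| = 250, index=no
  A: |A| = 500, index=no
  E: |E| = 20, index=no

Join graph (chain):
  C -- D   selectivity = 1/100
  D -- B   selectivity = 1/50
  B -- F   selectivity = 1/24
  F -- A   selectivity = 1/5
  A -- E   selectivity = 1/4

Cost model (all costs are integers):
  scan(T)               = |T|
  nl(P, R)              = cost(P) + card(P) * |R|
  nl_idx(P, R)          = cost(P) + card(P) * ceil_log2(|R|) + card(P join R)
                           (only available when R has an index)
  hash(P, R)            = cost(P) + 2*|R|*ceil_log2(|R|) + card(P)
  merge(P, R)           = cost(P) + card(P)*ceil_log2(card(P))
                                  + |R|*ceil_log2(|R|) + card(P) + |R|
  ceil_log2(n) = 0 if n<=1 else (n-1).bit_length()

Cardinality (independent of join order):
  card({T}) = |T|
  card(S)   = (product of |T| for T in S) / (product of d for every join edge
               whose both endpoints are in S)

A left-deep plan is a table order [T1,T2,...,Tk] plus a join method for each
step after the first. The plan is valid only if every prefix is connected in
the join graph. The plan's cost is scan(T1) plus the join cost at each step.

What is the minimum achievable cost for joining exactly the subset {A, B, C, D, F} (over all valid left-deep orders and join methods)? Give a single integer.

Selinger DP over subsets of {A,B,C,D,F}:
  {C}: scan cost=200, card=200
  {D}: scan cost=100, card=100
  {B}: scan cost=120, card=120
  {F}: scan cost=250, card=250
  {A}: scan cost=500, card=500
  {CD}: card=200; try (D,hash)→1800, (C,merge)→2700, (D,merge)→2800, (C,hash)→3400, (C,nl)→20100, (D,nl)→20200; best=1800 via (D,hash)
  {BD}: card=240; try (D,hash)→1640, (B,merge)→1860, (D,merge)→1880, (B,hash)→1880, (B,nl)→12100, (D,nl)→12120; best=1640 via (D,hash)
  {BF}: card=1250; try (B,hash)→2180, (F,merge)→3330, (B,merge)→3460, (F,hash)→4240, (F,nl)→30120, (B,nl)→30250; best=2180 via (B,hash)
  {AF}: card=25000; try (F,hash)→5000, (A,merge)→7500, (F,merge)→7750, (A,hash)→9500, (A,nl)→125250, (F,nl)→125500; best=5000 via (F,hash)
  {BCD}: card=480; try (B,hash)→3680, (B,merge)→4560, (C,hash)→5080, (C,merge)→5600, (B,nl)→25800, (C,nl)→49640; best=3680 via (B,hash)
  {BDF}: card=2500; try (D,hash)→4830, (F,hash)→5880, (F,merge)→6050, (D,merge)→17980, (F,nl)→61640, (D,nl)→127180; best=4830 via (D,hash)
  {ABF}: card=125000; try (A,hash)→12430, (A,merge)→22180, (B,hash)→31680, (B,merge)→405960, (A,nl)→627180, (B,nl)→3005000; best=12430 via (A,hash)
  {BCDF}: card=5000; try (F,hash)→8160, (C,hash)→10530, (F,merge)→10730, (C,merge)→39130, (F,nl)→123680, (C,nl)→504830; best=8160 via (F,hash)
  {ABDF}: card=250000; try (A,hash)→16330, (A,merge)→42330, (D,hash)→138830, (A,nl)→1254830, (D,merge)→2263230, (D,nl)→12512430; best=16330 via (A,hash)
  {ABCDF}: card=500000; try (A,hash)→22160, (A,merge)→83160, (C,hash)→269530, (A,nl)→2508160, (C,merge)→4768130, (C,nl)→50016330; best=22160 via (A,hash)

22160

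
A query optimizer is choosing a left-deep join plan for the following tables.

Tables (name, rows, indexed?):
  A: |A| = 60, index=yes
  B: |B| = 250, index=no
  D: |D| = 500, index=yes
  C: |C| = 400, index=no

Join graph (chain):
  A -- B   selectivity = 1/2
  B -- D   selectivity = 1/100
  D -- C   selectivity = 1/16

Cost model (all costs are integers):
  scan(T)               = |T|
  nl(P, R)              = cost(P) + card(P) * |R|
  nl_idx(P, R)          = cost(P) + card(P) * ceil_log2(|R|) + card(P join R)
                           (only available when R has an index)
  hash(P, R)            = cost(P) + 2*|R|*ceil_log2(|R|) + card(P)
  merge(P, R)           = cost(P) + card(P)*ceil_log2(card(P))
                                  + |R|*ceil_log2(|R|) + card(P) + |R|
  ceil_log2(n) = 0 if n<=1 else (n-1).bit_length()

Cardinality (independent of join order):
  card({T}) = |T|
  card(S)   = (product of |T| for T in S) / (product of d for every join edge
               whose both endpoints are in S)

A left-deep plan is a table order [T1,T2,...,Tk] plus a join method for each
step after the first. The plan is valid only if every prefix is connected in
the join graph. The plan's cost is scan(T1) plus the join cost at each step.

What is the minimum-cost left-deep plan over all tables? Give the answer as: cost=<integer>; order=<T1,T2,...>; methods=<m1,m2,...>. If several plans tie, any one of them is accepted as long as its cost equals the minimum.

cost=44170; order=B,D,C,A; methods=nl_idx,hash,hash

Selinger DP (subsets sized 1..n):
  {A}: scan cost=60, card=60
  {B}: scan cost=250, card=250
  {D}: scan cost=500, card=500
  {C}: scan cost=400, card=400
  {AB}: card=7500; try (A,hash)→1220, (B,merge)→2730, (A,merge)→2920, (B,hash)→4120, (A,nl_idx)→9250, (B,nl)→15060 …(+1); best=1220 via (A,hash)
  {BD}: card=1250; try (D,nl_idx)→3750, (B,hash)→5000, (D,merge)→7500, (B,merge)→7750, (D,hash)→9500, (D,nl)→125250 …(+1); best=3750 via (D,nl_idx)
  {CD}: card=12500; try (C,hash)→8200, (D,merge)→9400, (C,merge)→9500, (D,hash)→9800, (D,nl_idx)→16500, (D,nl)→200400 …(+1); best=8200 via (C,hash)
  {ABD}: card=37500; try (A,hash)→5720, (D,hash)→17720, (A,merge)→19170, (A,nl_idx)→48750, (A,nl)→78750, (D,nl_idx)→106220 …(+2); best=5720 via (A,hash)
  {BCD}: card=31250; try (C,hash)→12200, (C,merge)→22750, (B,hash)→24700, (B,merge)→197950, (C,nl)→503750, (B,nl)→3133200; best=12200 via (C,hash)
  {ABCD}: card=937500; try (A,hash)→44170, (C,hash)→50420, (A,merge)→512620, (C,merge)→647220, (A,nl_idx)→1137200, (A,nl)→1887200 …(+1); best=44170 via (A,hash)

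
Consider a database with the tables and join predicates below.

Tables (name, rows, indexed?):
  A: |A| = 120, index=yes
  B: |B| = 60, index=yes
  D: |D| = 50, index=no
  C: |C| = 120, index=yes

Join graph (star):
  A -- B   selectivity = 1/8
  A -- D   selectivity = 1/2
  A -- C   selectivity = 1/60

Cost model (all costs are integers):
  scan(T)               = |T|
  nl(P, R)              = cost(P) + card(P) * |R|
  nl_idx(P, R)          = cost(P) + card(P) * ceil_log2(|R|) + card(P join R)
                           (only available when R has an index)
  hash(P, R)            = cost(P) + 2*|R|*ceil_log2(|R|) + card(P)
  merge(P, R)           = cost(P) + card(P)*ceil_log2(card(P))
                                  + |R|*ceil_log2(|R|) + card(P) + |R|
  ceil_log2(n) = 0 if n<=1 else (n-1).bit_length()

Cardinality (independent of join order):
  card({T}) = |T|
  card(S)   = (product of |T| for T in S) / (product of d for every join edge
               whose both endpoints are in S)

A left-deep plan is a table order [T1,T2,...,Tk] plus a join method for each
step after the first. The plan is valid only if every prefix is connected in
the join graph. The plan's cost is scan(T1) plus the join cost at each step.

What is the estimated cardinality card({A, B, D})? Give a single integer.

22500

Tables in S: A(120), B(60), D(50)
Edges inside S: A-B(d=8), A-D(d=2)
numerator = 120 * 60 * 50 = 360000
denominator = 8 * 2 = 16
card(S) = 360000 / 16 = 22500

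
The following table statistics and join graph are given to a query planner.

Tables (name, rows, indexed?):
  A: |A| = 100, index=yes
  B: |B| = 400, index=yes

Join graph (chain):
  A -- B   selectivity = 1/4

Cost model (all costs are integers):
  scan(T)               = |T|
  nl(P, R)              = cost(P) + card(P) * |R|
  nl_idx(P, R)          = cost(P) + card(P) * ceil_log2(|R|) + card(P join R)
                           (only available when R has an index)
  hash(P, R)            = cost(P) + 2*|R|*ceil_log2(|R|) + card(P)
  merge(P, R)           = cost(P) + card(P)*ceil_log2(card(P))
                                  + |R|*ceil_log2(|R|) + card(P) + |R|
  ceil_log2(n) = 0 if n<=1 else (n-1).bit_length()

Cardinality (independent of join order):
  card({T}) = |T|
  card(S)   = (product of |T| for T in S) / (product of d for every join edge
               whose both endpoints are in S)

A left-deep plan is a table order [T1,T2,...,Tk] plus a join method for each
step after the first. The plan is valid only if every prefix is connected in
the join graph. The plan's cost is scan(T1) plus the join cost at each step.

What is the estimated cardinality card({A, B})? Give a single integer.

Tables in S: A(100), B(400)
Edges inside S: A-B(d=4)
numerator = 100 * 400 = 40000
denominator = 4 = 4
card(S) = 40000 / 4 = 10000

10000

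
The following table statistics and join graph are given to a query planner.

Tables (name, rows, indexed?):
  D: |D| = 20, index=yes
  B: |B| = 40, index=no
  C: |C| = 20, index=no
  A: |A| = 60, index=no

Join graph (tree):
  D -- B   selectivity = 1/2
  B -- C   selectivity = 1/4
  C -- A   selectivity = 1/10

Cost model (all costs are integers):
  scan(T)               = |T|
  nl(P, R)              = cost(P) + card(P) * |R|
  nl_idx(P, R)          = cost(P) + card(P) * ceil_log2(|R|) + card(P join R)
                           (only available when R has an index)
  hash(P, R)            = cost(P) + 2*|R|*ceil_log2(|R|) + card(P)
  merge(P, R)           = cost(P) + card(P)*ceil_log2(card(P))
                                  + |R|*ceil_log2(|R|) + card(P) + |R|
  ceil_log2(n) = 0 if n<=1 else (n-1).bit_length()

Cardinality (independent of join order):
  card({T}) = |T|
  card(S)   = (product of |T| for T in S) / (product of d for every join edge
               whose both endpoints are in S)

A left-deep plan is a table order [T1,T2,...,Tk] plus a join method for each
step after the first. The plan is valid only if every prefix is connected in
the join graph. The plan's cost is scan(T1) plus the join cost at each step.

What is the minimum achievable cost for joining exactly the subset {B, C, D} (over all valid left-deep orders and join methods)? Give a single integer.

680

Selinger DP over subsets of {B,C,D}:
  {D}: scan cost=20, card=20
  {B}: scan cost=40, card=40
  {C}: scan cost=20, card=20
  {BD}: card=400; try (D,hash)→280, (B,merge)→420, (D,merge)→440, (B,hash)→520, (D,nl_idx)→640, (B,nl)→820 …(+1); best=280 via (D,hash)
  {BC}: card=200; try (C,hash)→280, (B,merge)→420, (C,merge)→440, (B,hash)→520, (B,nl)→820, (C,nl)→840; best=280 via (C,hash)
  {BCD}: card=2000; try (D,hash)→680, (C,hash)→880, (D,merge)→2200, (D,nl_idx)→3280, (D,nl)→4280, (C,merge)→4400 …(+1); best=680 via (D,hash)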